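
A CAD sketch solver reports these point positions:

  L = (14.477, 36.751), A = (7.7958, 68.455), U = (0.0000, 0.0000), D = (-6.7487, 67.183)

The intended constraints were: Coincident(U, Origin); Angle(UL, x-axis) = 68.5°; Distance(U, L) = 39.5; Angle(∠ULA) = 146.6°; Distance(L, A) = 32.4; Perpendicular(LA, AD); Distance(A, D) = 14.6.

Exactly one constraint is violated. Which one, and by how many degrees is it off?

Perpendicular(LA, AD) — off by 6.90°.

U = (0.00, 0.00) ✓; UL at 68.50° ✓; |UL| = 39.50 ✓; ∠ULA = 146.6° ✓; |LA| = 32.40 ✓; ∠(LA, AD) = 83.10° ✗; |AD| = 14.60 ✓.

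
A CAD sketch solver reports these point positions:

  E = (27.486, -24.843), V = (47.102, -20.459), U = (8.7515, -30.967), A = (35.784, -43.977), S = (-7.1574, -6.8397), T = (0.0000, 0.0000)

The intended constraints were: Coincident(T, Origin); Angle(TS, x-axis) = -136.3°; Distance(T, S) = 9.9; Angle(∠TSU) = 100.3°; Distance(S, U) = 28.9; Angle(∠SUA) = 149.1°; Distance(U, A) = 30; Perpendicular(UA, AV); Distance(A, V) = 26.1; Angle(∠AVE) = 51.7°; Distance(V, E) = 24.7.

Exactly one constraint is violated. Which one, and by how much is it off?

Distance(V, E) = 24.7 — off by 4.60.

T = (0.00, 0.00) ✓; TS at -136.3° ✓; |TS| = 9.900 ✓; ∠TSU = 100.3° ✓; |SU| = 28.90 ✓; ∠SUA = 149.1° ✓; |UA| = 30.00 ✓; ∠(UA, AV) = 90.00° ✓; |AV| = 26.10 ✓; ∠AVE = 51.70° ✓; |VE| = 20.10 ✗.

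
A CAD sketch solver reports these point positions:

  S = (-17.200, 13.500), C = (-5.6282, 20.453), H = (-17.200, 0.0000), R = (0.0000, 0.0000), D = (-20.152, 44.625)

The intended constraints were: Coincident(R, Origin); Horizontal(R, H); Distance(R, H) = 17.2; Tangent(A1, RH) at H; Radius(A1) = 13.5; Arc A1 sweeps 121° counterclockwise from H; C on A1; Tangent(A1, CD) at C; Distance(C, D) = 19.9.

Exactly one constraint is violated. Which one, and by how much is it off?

Distance(C, D) = 19.9 — off by 8.30.

R = (0.00, 0.00) ✓; R.y = 0.00, H.y = 0.00 ✓; |RH| = 17.20 ✓; ∠(SH, HR) = 90.00° ✓; |SH| = 13.50 ✓; bearing(S→C) − bearing(S→H) = 121.0° ✓; |SC| = 13.50 ✓; ∠(SC, CD) = 90.00° ✓; |CD| = 28.20 ✗.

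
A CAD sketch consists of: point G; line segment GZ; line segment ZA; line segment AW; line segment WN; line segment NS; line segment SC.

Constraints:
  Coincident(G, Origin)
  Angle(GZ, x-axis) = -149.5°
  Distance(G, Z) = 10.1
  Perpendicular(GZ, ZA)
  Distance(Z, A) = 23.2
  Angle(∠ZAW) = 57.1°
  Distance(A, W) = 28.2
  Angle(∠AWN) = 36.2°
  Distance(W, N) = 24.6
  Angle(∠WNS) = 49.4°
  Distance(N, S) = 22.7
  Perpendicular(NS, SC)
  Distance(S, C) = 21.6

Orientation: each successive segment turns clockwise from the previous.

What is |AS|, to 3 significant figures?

12.9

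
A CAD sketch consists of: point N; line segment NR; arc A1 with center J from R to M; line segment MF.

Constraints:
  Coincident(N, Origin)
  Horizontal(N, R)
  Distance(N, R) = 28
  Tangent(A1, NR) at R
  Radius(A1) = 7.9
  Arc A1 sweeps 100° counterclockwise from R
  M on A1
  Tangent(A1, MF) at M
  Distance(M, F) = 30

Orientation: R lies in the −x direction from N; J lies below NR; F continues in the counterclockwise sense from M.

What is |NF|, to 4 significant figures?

49.41

On A1, R sits at bearing 90° from J; a 100° counterclockwise sweep puts M at bearing 190°, so M = J + 7.9·(cos 190°, sin 190°) = (-35.78, -9.272). A1 meets MF tangentially, so JM is at right angles to MF, so MF runs along (−sin 190°, cos 190°); with |MF| = 30.0, F = (-30.57, -38.82). Then |NF| = |F − N| = 49.41.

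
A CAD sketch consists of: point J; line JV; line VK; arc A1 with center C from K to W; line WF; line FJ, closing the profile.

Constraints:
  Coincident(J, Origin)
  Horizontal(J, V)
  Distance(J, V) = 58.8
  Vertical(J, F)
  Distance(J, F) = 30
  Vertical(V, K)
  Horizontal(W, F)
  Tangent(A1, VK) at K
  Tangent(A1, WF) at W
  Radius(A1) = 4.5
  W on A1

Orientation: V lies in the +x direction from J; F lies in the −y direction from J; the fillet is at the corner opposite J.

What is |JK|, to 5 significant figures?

64.091

J is at the origin; JV is horizontal with |JV| = 58.8 and V on the +x side, so V = (58.800, 0.0000). JF is vertical with |JF| = 30.0 and F on the −y side, so F = (0.0000, -30.000). The virtual corner opposite J is at (58.800, -30.000). The tangent condition forces CK to be normal to VK and the tangent condition forces CW to be normal to WF, with radius 4.5, so the center C sits 4.5 in from both sides at C = (54.300, -25.500). That places the tangent points at K = (58.800, -25.500) on VK and W = (54.300, -30.000) on WF. Then |JK| = |K − J| = 64.091.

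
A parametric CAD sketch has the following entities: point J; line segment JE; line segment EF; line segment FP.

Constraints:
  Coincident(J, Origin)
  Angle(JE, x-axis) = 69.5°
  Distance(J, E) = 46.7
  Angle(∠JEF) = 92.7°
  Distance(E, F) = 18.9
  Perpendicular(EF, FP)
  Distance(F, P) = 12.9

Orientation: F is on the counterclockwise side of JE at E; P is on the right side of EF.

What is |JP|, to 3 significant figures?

63.2

∠JEF = 92.7°, so EF runs at 69.5° + (180° − 92.7°) = 157° from the x-axis; with |EF| = 18.9, F = E + 18.9·(cos 157°, sin 157°) = (-1.02, 51.2). EF is perpendicular to FP; with |FP| = 12.9 on the right of EF, P = F + 12.9·(0.394, 0.919) = (4.06, 63.0). Then |JP| = |P − J| = 63.2.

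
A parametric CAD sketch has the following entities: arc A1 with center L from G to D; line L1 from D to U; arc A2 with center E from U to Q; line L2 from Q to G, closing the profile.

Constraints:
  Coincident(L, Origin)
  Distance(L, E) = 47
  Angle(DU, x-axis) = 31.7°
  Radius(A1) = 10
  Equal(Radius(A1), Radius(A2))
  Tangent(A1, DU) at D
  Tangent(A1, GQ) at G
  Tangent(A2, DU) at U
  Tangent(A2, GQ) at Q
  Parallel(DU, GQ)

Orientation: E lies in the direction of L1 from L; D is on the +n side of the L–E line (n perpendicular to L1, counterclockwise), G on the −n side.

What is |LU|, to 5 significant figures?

48.052

Tangency of A1 to both parallel lines with radius 10.0 puts D and G at L ± 10.0·n: D = (-5.2547, 8.5081), G = (5.2547, -8.5081). Equal radii place U and Q the same way about E: U = E + 10.0·n = (34.733, 33.205), Q = E − 10.0·n = (45.243, 16.189). Then |LU| = |U − L| = 48.052.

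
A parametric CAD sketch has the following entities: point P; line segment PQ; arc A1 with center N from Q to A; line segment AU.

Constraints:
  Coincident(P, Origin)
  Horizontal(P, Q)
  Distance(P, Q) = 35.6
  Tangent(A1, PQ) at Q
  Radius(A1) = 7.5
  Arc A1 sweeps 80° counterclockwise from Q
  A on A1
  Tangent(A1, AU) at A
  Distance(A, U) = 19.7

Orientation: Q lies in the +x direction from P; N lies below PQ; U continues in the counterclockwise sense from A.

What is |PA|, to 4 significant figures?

28.89

P is at the origin; P and Q share the same y with |PQ| = 35.6 and Q on the +x side, so Q = (35.60, 0.000). Since A1 is tangent to PQ there, NQ ⟂ PQ, so N = Q + (0, -7.5) = (35.60, -7.500). On A1, Q sits at bearing 90° from N; an 80° counterclockwise sweep puts A at bearing 170°, so A = N + 7.5·(cos 170°, sin 170°) = (28.21, -6.198). Then |PA| = |A − P| = 28.89.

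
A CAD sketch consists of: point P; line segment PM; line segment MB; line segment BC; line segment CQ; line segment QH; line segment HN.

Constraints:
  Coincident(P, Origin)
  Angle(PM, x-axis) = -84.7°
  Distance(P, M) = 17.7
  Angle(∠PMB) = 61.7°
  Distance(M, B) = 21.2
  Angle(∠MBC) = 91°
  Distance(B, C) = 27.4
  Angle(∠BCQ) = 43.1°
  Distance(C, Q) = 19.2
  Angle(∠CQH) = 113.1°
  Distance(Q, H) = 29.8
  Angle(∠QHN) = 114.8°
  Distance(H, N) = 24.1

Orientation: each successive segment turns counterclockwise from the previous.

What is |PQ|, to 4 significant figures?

1.978

P is at the origin; PM runs at -84.7° with length 17.7, so M = (1.635, -17.62). ∠PMB = 61.7° gives MB at 33.60° from the x-axis; with |MB| = 21.2, B = (19.29, -5.892). ∠MBC = 91.0° gives BC at 122.6° from the x-axis; with |BC| = 27.4, C = (4.531, 17.19). ∠BCQ = 43.1° gives CQ at -100.5° from the x-axis; with |CQ| = 19.2, Q = (1.032, -1.688). Then |PQ| = |Q − P| = 1.978.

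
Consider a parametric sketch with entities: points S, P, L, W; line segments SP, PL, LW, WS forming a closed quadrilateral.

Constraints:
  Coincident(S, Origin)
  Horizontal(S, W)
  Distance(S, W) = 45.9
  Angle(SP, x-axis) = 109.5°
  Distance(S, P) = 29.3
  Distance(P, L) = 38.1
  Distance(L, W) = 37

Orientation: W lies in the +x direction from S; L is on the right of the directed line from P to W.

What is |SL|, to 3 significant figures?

10.7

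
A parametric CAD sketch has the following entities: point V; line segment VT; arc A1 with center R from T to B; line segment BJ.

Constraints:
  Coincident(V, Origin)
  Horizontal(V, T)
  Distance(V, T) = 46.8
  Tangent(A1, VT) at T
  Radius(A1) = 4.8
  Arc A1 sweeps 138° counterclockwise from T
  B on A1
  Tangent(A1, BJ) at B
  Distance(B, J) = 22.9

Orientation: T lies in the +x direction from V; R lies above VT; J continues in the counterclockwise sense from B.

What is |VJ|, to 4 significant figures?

40.62

On A1, T sits at bearing -90° from R; a 138° counterclockwise sweep puts B at bearing 48°, so B = R + 4.8·(cos 48°, sin 48°) = (50.01, 8.367). Since A1 is tangent to BJ there, RB ⟂ BJ, so BJ runs along (−sin 48°, cos 48°); with |BJ| = 22.9, J = (32.99, 23.69). Then |VJ| = |J − V| = 40.62.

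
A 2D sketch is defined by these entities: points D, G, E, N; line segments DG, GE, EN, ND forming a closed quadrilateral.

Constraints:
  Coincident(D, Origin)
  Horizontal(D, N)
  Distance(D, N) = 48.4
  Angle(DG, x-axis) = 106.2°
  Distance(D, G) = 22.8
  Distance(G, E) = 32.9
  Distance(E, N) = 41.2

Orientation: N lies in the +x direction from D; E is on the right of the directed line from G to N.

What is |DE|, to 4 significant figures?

11.08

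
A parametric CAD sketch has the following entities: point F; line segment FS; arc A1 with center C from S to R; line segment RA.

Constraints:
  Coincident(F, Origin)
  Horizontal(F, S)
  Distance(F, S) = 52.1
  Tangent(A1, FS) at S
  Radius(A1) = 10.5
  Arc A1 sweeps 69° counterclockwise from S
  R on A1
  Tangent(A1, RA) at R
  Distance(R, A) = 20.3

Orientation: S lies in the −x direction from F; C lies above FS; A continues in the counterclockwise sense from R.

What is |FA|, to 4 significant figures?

43.43

On A1, S sits at bearing -90° from C; a 69° counterclockwise sweep puts R at bearing -21°, so R = C + 10.5·(cos -21°, sin -21°) = (-42.30, 6.737). Tangency of A1 to RA means the radius CR is perpendicular to RA, so RA runs along (−sin -21°, cos -21°); with |RA| = 20.3, A = (-35.02, 25.69). Then |FA| = |A − F| = 43.43.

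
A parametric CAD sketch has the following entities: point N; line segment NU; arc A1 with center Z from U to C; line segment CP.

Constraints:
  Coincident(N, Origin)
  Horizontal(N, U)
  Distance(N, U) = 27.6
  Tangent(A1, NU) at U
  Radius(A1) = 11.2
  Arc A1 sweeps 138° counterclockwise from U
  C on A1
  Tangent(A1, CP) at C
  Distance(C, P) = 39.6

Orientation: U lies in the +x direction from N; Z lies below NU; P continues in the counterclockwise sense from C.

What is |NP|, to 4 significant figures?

67.61

On A1, U sits at bearing 90° from Z; a 138° counterclockwise sweep puts C at bearing 228°, so C = Z + 11.2·(cos 228°, sin 228°) = (20.11, -19.52). Tangency of A1 to CP means the radius ZC is perpendicular to CP, so CP runs along (−sin 228°, cos 228°); with |CP| = 39.6, P = (49.53, -46.02). Then |NP| = |P − N| = 67.61.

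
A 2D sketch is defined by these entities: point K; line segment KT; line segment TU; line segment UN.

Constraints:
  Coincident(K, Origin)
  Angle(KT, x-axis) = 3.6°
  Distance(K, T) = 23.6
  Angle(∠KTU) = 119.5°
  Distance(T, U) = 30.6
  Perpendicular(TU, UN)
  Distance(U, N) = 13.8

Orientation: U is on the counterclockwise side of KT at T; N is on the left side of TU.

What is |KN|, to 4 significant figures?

42.76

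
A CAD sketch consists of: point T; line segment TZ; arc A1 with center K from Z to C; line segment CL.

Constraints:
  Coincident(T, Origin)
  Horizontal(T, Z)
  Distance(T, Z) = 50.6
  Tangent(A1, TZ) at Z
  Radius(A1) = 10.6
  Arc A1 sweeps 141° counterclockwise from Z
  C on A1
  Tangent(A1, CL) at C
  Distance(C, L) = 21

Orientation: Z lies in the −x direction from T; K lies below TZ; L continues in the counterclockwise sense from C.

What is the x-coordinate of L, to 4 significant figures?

-40.95

On A1, Z sits at bearing 90° from K; a 141° counterclockwise sweep puts C at bearing 231°, so C = K + 10.6·(cos 231°, sin 231°) = (-57.27, -18.84). A1 meets CL tangentially, so KC is at right angles to CL, so CL runs along (−sin 231°, cos 231°); with |CL| = 21.0, L = (-40.95, -32.05). So L.x = -40.95.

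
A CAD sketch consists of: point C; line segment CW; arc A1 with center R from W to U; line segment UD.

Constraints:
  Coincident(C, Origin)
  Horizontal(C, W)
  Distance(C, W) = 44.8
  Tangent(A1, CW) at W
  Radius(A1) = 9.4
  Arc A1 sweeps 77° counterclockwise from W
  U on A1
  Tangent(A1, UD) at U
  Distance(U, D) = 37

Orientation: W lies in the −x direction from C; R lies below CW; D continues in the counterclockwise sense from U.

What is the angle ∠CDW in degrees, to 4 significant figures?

33.20°

C is at the origin; CW is horizontal with |CW| = 44.8 and W on the −x side, so W = (-44.80, 0.000). Tangency of A1 to CW means the radius RW is perpendicular to CW, so R = W + (0, -9.4) = (-44.80, -9.400). On A1, W sits at bearing 90° from R; a 77° counterclockwise sweep puts U at bearing 167°, so U = R + 9.4·(cos 167°, sin 167°) = (-53.96, -7.285). The tangent condition forces RU to be normal to UD, so UD runs along (−sin 167°, cos 167°); with |UD| = 37.0, D = (-62.28, -43.34). Then cos ∠CDW = DC·DW / (|DC||DW|), giving 33.20°.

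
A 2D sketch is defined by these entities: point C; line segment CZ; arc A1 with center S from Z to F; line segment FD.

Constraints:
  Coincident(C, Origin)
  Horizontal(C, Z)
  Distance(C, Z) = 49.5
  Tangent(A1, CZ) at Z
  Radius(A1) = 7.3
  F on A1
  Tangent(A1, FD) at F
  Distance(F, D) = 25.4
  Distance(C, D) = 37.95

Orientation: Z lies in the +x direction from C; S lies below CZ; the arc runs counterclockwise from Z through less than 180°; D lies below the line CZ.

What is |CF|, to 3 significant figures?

43.6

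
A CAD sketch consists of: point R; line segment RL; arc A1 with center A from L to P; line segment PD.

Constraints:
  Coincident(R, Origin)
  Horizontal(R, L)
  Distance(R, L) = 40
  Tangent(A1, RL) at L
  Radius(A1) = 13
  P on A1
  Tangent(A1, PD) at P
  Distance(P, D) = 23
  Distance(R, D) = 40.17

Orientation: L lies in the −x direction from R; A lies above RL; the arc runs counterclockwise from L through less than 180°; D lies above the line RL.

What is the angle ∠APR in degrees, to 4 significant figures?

170.0°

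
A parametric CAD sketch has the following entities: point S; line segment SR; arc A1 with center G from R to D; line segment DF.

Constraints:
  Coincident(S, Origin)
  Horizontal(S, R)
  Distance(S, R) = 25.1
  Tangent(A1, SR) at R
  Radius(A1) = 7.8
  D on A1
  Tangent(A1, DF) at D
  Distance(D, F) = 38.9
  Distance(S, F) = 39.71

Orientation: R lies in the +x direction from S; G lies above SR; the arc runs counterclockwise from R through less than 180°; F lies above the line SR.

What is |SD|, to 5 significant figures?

33.236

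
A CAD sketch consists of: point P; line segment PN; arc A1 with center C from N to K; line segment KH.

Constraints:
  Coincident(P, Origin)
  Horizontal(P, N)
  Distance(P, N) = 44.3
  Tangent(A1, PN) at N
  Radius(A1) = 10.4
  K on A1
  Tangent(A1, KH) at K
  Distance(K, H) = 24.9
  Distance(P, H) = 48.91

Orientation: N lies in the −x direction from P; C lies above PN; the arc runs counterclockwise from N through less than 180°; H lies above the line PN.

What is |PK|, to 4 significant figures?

35.46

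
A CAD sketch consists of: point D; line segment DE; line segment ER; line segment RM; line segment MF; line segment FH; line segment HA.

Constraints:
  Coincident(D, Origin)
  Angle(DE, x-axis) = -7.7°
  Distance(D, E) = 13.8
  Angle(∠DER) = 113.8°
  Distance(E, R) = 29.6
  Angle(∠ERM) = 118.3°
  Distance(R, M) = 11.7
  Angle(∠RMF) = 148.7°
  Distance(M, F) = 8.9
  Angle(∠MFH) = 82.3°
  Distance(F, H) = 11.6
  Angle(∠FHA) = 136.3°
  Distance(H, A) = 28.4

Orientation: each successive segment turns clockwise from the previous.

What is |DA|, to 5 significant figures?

22.379

D is at the origin; DE runs at -7.7° with length 13.8, so E = (13.676, -1.8490). ∠DER = 113.8° gives ER at -73.900° from the x-axis; with |ER| = 29.6, R = (21.884, -30.288). ∠ERM = 118.3° gives RM at -135.60° from the x-axis; with |RM| = 11.7, M = (13.525, -38.474). ∠RMF = 148.7° gives MF at -166.90° from the x-axis; with |MF| = 8.9, F = (4.8564, -40.491). ∠MFH = 82.3° gives FH at 95.400° from the x-axis; with |FH| = 11.6, H = (3.7647, -28.943). ∠FHA = 136.3° gives HA at 51.700° from the x-axis; with |HA| = 28.4, A = (21.366, -6.6552). Then |DA| = |A − D| = 22.379.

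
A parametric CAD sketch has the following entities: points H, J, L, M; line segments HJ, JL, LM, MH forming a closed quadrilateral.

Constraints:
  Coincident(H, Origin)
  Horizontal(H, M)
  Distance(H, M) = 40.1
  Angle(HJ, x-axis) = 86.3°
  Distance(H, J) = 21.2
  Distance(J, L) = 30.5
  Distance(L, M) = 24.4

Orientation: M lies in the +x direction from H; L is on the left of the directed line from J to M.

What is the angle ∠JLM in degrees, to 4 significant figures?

106.5°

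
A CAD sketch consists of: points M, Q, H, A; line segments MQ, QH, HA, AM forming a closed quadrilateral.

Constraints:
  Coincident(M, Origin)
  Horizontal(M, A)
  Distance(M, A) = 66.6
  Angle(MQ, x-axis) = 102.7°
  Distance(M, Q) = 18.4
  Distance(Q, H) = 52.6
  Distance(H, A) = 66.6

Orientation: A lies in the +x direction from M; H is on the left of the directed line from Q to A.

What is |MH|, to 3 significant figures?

64.9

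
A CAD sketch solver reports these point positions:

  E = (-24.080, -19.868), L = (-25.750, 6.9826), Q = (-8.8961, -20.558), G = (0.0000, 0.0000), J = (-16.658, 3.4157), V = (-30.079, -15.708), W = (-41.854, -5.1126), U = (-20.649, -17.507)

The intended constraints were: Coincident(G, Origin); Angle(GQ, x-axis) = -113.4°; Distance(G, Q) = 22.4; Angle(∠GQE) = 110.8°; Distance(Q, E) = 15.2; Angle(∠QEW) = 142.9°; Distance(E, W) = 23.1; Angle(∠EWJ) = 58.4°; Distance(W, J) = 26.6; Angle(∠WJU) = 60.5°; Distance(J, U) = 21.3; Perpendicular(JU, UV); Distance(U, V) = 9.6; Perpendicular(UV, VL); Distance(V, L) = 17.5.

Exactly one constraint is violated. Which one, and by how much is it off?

Distance(V, L) = 17.5 — off by 5.60.

G = (0.00, 0.00) ✓; GQ at -113.4° ✓; |GQ| = 22.40 ✓; ∠GQE = 110.8° ✓; |QE| = 15.20 ✓; ∠QEW = 142.9° ✓; |EW| = 23.10 ✓; ∠EWJ = 58.40° ✓; |WJ| = 26.60 ✓; ∠WJU = 60.50° ✓; |JU| = 21.30 ✓; ∠(JU, UV) = 90.00° ✓; |UV| = 9.600 ✓; ∠(UV, VL) = 90.00° ✓; |VL| = 23.10 ✗.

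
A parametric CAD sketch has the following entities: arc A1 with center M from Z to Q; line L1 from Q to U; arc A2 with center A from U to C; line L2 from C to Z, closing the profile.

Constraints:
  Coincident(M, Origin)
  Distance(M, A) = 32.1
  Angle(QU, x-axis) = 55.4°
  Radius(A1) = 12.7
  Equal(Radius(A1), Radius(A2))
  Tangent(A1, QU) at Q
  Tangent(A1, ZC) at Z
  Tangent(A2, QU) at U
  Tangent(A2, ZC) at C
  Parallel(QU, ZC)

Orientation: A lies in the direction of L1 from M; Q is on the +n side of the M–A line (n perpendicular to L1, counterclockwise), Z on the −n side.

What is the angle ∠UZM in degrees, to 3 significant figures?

51.6°

Tangency of A1 to both parallel lines with radius 12.7 puts Q and Z at M ± 12.7·n: Q = (-10.5, 7.21), Z = (10.5, -7.21). Equal radii place U and C the same way about A: U = A + 12.7·n = (7.77, 33.6), C = A − 12.7·n = (28.7, 19.2). Then cos ∠UZM = ZU·ZM / (|ZU||ZM|), giving 51.6°.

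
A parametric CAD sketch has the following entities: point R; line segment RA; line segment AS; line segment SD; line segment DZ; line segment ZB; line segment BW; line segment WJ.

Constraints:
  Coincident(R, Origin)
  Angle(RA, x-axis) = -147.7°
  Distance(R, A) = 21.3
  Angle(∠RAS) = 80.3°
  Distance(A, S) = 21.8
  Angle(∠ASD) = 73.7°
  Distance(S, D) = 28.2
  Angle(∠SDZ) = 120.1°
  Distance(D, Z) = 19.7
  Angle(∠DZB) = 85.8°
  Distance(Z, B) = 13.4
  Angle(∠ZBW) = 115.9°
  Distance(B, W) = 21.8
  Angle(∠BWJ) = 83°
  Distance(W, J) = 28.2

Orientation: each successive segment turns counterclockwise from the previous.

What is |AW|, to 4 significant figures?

11.84

R is at the origin; RA runs at -147.7° with length 21.3, so A = (-18.00, -11.38). ∠RAS = 80.3° gives AS at -48.00° from the x-axis; with |AS| = 21.8, S = (-3.417, -27.58). ∠ASD = 73.7° gives SD at 58.30° from the x-axis; with |SD| = 28.2, D = (11.40, -3.589). ∠SDZ = 120.1° gives DZ at 118.2° from the x-axis; with |DZ| = 19.7, Z = (2.092, 13.77). ∠DZB = 85.8° gives ZB at -147.6° from the x-axis; with |ZB| = 13.4, B = (-9.222, 6.592). ∠ZBW = 115.9° gives BW at -83.50° from the x-axis; with |BW| = 21.8, W = (-6.754, -15.07). Then |AW| = |W − A| = 11.84.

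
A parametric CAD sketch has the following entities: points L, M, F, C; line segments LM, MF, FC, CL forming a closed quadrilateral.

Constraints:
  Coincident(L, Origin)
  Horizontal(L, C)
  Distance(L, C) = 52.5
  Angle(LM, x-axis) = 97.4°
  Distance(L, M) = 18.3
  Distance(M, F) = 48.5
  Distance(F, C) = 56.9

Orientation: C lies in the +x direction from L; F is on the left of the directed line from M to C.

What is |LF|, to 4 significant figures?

61.55

L is at the origin; L and C share the same y with |LC| = 52.5 and C in +x, so C = (52.5, 0). LM runs at 97.4° with |LM| = 18.3, so M = (-2.357, 18.15). F is determined by |MF| = 48.5 and |FC| = 56.9 together: it lies at the intersection of circle(M, 48.5) and circle(C, 56.9). With |MC| = 57.78, the foot of the radical line on MC is 21.23 from M and the perpendicular offset is √(48.5² − 21.23²) = 43.61. Taking the left-of-MC solution: F = (31.49, 52.88).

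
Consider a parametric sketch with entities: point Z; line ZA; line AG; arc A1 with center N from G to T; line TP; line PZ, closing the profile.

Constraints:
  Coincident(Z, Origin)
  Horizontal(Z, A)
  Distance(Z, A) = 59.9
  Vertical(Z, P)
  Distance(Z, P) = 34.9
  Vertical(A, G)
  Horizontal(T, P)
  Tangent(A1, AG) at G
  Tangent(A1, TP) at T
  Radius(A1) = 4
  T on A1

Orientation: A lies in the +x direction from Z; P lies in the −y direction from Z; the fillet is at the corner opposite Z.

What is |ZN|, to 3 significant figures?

63.9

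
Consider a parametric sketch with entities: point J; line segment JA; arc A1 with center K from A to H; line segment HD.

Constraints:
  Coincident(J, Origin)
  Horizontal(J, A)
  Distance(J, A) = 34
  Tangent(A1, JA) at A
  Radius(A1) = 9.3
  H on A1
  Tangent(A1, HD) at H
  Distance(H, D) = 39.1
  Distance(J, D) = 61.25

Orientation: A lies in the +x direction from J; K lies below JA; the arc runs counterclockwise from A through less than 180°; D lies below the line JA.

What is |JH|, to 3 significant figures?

27.8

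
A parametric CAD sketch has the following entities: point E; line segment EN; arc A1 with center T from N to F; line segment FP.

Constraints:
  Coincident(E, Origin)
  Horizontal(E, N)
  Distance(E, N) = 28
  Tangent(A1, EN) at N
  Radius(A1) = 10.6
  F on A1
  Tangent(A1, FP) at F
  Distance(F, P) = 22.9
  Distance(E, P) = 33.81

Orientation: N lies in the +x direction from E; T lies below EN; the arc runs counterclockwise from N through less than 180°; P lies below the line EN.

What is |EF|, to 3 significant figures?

19.6

E is at the origin; EN is horizontal with |EN| = 28.0 and N on the +x side, so N = (28.0, 0.00). A1 meets EN tangentially, so TN is at right angles to EN, so T = N + (0, -10.6) = (28.0, -10.6). Since TF ⟂ FP (tangency), |TP| = √(10.6² + 22.9²) = 25.2 regardless of where F sits on A1. So P lies on both circle(E, 33.81) and circle(T, 25.2); the below-EN intersection is P = (13.3, -31.1). F is the foot of the tangent from P: F = (17.6, -8.60).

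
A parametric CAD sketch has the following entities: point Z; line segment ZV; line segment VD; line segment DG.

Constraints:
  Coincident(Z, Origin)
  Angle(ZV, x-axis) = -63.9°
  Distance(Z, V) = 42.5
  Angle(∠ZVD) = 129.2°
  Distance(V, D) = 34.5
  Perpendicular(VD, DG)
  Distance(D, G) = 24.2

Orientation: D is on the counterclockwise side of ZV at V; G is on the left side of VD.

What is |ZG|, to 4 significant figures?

61.98

Z is at the origin; ZV runs at -63.9° with length 42.5, so V = 42.5·(cos -63.9°, sin -63.9°) = (18.70, -38.17). ∠ZVD = 129.2°, so VD runs at -63.9° + (180° − 129.2°) = -13.10° from the x-axis; with |VD| = 34.5, D = V + 34.5·(cos -13.10°, sin -13.10°) = (52.30, -45.99). VD is perpendicular to DG; with |DG| = 24.2 on the left of VD, G = D + 24.2·(0.2267, 0.9740) = (57.78, -22.42). Then |ZG| = |G − Z| = 61.98.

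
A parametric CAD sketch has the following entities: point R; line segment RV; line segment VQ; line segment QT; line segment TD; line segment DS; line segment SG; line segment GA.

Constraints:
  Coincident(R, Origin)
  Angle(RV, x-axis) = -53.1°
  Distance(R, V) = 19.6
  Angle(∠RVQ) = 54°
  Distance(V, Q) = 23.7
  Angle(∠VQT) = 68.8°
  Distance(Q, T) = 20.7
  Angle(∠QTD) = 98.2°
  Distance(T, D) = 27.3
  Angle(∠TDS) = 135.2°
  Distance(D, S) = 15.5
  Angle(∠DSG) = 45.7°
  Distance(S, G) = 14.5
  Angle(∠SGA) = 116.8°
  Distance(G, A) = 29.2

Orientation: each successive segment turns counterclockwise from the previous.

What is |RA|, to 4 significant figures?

17.69

R is at the origin; RV runs at -53.1° with length 19.6, so V = (11.77, -15.67). ∠RVQ = 54.0° gives VQ at 72.90° from the x-axis; with |VQ| = 23.7, Q = (18.74, 6.978). ∠VQT = 68.8° gives QT at -175.9° from the x-axis; with |QT| = 20.7, T = (-1.910, 5.498). ∠QTD = 98.2° gives TD at -94.10° from the x-axis; with |TD| = 27.3, D = (-3.862, -21.73). ∠TDS = 135.2° gives DS at -49.30° from the x-axis; with |DS| = 15.5, S = (6.246, -33.48). ∠DSG = 45.7° gives SG at 85.00° from the x-axis; with |SG| = 14.5, G = (7.509, -19.04). ∠SGA = 116.8° gives GA at 148.2° from the x-axis; with |GA| = 29.2, A = (-17.31, -3.651). Then |RA| = |A − R| = 17.69.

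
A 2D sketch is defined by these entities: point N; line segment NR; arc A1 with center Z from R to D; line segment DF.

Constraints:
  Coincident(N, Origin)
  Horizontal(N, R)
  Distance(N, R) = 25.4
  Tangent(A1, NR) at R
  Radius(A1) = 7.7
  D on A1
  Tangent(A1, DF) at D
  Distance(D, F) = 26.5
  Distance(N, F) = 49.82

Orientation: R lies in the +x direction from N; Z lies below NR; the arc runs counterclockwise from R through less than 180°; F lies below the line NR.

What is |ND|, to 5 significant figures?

23.666

Checks: |NR| = 25.40 ✓; |ZD| = 7.700 ✓; ∠(ZD, DF) = 90.00° ✓; |DF| = 26.50 ✓; |NF| = 49.82 ✓.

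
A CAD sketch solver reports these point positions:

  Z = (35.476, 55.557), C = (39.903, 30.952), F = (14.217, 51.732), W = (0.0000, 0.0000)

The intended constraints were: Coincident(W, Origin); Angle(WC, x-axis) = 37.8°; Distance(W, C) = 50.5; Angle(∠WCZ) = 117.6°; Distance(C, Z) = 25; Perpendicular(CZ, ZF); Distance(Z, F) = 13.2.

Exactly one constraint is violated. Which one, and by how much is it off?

Distance(Z, F) = 13.2 — off by 8.40.

W = (0.00, 0.00) ✓; WC at 37.80° ✓; |WC| = 50.50 ✓; ∠WCZ = 117.6° ✓; |CZ| = 25.00 ✓; ∠(CZ, ZF) = 90.00° ✓; |ZF| = 21.60 ✗.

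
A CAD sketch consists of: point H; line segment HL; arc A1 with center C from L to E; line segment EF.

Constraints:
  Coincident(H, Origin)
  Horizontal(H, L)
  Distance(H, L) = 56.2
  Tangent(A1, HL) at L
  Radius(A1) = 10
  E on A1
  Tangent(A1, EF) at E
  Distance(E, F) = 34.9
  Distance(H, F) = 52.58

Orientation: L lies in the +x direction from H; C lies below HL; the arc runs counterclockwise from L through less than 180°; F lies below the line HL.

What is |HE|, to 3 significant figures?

47.3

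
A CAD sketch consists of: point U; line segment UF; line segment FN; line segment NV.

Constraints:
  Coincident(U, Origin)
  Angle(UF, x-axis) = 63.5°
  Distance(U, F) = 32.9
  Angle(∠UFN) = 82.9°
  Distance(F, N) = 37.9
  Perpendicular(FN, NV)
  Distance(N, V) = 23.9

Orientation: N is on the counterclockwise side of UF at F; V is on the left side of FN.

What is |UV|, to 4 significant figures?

34.95

∠UFN = 82.9°, so FN runs at 63.5° + (180° − 82.9°) = 160.6° from the x-axis; with |FN| = 37.9, N = F + 37.9·(cos 160.6°, sin 160.6°) = (-21.07, 42.03). The perpendicularity gives NV at right angles to FN; with |NV| = 23.9 on the left of FN, V = N + 23.9·(-0.3322, -0.9432) = (-29.01, 19.49). Then |UV| = |V − U| = 34.95.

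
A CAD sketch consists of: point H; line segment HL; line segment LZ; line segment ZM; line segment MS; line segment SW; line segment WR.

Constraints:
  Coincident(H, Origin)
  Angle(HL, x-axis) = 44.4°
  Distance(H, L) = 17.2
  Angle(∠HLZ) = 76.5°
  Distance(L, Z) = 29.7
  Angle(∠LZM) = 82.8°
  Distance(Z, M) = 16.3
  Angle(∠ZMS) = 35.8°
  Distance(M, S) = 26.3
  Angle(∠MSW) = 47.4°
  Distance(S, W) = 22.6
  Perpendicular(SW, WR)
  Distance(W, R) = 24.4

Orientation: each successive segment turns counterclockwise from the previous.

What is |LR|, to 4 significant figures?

38.22

H is at the origin; HL runs at 44.4° with length 17.2, so L = (12.29, 12.03). ∠HLZ = 76.5° gives LZ at 147.9° from the x-axis; with |LZ| = 29.7, Z = (-12.87, 27.82). ∠LZM = 82.8° gives ZM at -114.9° from the x-axis; with |ZM| = 16.3, M = (-19.73, 13.03). ∠ZMS = 35.8° gives MS at 29.30° from the x-axis; with |MS| = 26.3, S = (3.202, 25.90). ∠MSW = 47.4° gives SW at 161.9° from the x-axis; with |SW| = 22.6, W = (-18.28, 32.92). The perpendicularity gives WR at right angles to SW, so WR runs at -108.1°; with |WR| = 24.4, R = (-25.86, 9.731). Then |LR| = |R − L| = 38.22.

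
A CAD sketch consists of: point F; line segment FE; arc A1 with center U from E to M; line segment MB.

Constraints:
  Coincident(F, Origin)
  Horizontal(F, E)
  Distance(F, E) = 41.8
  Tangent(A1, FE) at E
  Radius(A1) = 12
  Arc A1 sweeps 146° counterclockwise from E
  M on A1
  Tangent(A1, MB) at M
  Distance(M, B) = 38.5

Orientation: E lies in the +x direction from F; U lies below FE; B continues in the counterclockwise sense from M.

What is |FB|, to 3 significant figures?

79.9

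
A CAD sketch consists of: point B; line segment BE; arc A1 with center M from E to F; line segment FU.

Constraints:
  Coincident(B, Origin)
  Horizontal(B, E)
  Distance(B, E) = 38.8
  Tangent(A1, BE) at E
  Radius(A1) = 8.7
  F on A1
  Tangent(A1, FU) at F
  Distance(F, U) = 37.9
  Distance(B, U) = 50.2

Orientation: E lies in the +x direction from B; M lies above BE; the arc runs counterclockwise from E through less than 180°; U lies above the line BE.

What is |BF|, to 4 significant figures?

47.86

B is at the origin; BE is horizontal with |BE| = 38.8 and E on the +x side, so E = (38.80, 0.000). Tangency of A1 to BE means the radius ME is perpendicular to BE, so M = E + (0, 8.7) = (38.80, 8.700). Since MF ⟂ FU (tangency), |MU| = √(8.7² + 37.9²) = 38.89 regardless of where F sits on A1. So U lies on both circle(B, 50.2) and circle(M, 38.89); the above-BE intersection is U = (23.41, 44.41). F is the foot of the tangent from U: F = (45.82, 13.84).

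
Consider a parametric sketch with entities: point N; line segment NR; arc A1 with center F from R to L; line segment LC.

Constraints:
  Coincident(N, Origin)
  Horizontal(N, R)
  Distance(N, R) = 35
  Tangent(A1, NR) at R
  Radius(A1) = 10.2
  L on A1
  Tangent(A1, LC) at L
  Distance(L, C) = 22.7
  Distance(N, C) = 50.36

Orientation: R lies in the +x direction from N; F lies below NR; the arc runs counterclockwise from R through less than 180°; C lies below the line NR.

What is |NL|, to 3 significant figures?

29.8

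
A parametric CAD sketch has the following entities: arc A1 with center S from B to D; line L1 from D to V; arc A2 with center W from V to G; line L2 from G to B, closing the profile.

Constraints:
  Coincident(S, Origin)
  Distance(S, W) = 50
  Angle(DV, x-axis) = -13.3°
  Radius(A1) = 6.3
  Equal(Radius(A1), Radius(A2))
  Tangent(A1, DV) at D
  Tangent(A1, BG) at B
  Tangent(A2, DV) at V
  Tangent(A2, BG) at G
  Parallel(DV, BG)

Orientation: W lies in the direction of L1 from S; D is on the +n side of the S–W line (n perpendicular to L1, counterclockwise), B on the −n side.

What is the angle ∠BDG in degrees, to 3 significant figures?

75.9°

The slot axis is L1's direction at -13.3°, so u = (cos -13.3°, sin -13.3°) = (0.973, -0.230) and n = (−sin -13.3°, cos -13.3°) = (0.230, 0.973). S is at the origin and W lies 50.0 along u from S, so W = 50.0·u = (48.7, -11.5). Tangency of A1 to both parallel lines with radius 6.3 puts D and B at S ± 6.3·n: D = (1.45, 6.13), B = (-1.45, -6.13). Equal radii place V and G the same way about W: V = W + 6.3·n = (50.1, -5.37), G = W − 6.3·n = (47.2, -17.6). Then cos ∠BDG = DB·DG / (|DB||DG|), giving 75.9°.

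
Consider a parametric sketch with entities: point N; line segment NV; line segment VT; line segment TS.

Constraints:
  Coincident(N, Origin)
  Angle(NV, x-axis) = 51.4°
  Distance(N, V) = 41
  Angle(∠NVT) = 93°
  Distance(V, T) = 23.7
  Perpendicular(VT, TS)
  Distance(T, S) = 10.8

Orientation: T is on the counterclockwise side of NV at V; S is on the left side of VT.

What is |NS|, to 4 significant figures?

39.71

∠NVT = 93.0°, so VT runs at 51.4° + (180° − 93.0°) = 138.4° from the x-axis; with |VT| = 23.7, T = V + 23.7·(cos 138.4°, sin 138.4°) = (7.856, 47.78). The perpendicularity gives TS at right angles to VT; with |TS| = 10.8 on the left of VT, S = T + 10.8·(-0.6639, -0.7478) = (0.6858, 39.70). Then |NS| = |S − N| = 39.71.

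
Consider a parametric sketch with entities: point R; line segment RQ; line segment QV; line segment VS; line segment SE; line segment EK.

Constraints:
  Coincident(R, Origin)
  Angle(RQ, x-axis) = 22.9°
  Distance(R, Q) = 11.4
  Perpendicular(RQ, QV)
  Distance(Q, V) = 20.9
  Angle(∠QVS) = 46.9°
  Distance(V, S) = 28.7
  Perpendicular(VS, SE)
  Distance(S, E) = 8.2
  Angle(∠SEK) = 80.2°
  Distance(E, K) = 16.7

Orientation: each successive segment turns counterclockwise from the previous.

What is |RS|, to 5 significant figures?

9.6423

RQ is perpendicular to QV, so QV runs at 112.90°; with |QV| = 20.9, V = (2.3688, 23.689). ∠QVS = 46.9° gives VS at -114.00° from the x-axis; with |VS| = 28.7, S = (-9.3045, -2.5300). Then |RS| = |S − R| = 9.6423.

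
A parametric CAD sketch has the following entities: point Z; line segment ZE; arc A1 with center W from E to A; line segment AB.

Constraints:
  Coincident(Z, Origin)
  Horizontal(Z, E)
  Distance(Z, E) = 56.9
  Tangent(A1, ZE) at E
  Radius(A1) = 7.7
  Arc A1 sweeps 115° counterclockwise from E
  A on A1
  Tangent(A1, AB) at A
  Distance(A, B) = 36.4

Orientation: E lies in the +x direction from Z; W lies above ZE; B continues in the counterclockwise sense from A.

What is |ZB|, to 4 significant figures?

65.44

On A1, E sits at bearing -90° from W; a 115° counterclockwise sweep puts A at bearing 25°, so A = W + 7.7·(cos 25°, sin 25°) = (63.88, 10.95). Since A1 is tangent to AB there, WA ⟂ AB, so AB runs along (−sin 25°, cos 25°); with |AB| = 36.4, B = (48.50, 43.94). Then |ZB| = |B − Z| = 65.44.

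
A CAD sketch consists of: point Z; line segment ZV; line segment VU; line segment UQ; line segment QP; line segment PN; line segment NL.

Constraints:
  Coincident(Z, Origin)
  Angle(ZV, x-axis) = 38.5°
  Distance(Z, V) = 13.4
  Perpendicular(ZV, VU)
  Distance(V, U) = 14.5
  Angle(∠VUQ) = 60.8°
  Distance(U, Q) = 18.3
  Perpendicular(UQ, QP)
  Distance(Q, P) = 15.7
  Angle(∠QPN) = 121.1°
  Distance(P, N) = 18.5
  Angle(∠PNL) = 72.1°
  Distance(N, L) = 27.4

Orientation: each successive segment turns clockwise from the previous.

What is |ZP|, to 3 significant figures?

9.59

Z is at the origin; ZV runs at 38.5° with length 13.4, so V = (10.5, 8.34). The perpendicularity gives VU at right angles to ZV, so VU runs at -51.5°; with |VU| = 14.5, U = (19.5, -3.01). ∠VUQ = 60.8° gives UQ at -171° from the x-axis; with |UQ| = 18.3, Q = (1.45, -5.96). The perpendicularity gives QP at right angles to UQ, so QP runs at 99.3°; with |QP| = 15.7, P = (-1.08, 9.53). Then |ZP| = |P − Z| = 9.59.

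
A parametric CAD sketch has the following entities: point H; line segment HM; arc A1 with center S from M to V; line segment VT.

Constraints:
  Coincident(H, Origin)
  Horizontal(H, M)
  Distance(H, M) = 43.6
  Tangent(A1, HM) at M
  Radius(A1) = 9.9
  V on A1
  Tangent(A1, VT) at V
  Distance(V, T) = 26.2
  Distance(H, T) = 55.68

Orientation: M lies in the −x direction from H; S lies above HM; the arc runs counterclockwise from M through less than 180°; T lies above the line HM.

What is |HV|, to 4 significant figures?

36.26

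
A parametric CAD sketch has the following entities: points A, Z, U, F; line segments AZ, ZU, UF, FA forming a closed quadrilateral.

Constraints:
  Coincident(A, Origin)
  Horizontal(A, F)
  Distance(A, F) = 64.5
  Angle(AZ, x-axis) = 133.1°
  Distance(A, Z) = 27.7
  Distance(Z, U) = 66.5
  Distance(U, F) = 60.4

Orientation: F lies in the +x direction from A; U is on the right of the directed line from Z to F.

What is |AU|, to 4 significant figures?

39.70

Checks: |ZU| = 66.50 ✓; |UF| = 60.40 ✓.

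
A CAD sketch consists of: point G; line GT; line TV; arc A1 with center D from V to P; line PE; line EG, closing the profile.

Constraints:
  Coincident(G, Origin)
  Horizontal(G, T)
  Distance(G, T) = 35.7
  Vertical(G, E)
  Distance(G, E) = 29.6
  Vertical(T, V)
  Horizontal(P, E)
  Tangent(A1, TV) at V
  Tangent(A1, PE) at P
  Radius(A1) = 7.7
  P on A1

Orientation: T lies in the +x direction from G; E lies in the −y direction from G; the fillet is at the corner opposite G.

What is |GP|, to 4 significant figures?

40.75

G is at the origin; GT is horizontal with |GT| = 35.7 and T on the +x side, so T = (35.70, 0.000). G and E share the same x with |GE| = 29.6 and E on the −y side, so E = (0.000, -29.60). The virtual corner opposite G is at (35.70, -29.60). The tangent condition forces DV to be normal to TV and since A1 is tangent to PE there, DP ⟂ PE, with radius 7.7, so the center D sits 7.7 in from both sides at D = (28.00, -21.90). That places the tangent points at V = (35.70, -21.90) on TV and P = (28.00, -29.60) on PE. Then |GP| = |P − G| = 40.75.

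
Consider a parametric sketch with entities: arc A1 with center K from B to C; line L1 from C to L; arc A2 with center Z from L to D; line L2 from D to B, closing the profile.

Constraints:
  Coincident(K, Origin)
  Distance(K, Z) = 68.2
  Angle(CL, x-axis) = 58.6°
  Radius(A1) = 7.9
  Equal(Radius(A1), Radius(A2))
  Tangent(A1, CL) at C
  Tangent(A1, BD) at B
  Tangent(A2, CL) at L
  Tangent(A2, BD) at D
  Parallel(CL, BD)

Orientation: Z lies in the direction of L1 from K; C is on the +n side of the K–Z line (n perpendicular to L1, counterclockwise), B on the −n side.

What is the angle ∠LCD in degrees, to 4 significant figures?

13.04°

The slot axis is L1's direction at 58.6°, so u = (cos 58.6°, sin 58.6°) = (0.5210, 0.8536) and n = (−sin 58.6°, cos 58.6°) = (-0.8536, 0.5210). K is at the origin and Z lies 68.2 along u from K, so Z = 68.2·u = (35.53, 58.21). Tangency of A1 to both parallel lines with radius 7.9 puts C and B at K ± 7.9·n: C = (-6.743, 4.116), B = (6.743, -4.116). Equal radii place L and D the same way about Z: L = Z + 7.9·n = (28.79, 62.33), D = Z − 7.9·n = (42.28, 54.10). Then cos ∠LCD = CL·CD / (|CL||CD|), giving 13.04°.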